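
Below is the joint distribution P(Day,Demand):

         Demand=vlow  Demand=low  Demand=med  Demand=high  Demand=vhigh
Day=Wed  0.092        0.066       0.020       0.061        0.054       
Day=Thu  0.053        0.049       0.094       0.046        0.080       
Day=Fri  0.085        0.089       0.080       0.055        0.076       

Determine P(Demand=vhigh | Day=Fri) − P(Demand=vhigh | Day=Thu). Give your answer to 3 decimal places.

P(Day=Fri) = 0.085 + 0.089 + 0.080 + 0.055 + 0.076 = 0.385; P(Demand=vhigh | Day=Fri) = 0.076/0.385 = 0.1974.
P(Day=Thu) = 0.053 + 0.049 + 0.094 + 0.046 + 0.080 = 0.322; P(Demand=vhigh | Day=Thu) = 0.080/0.322 = 0.2484.
Difference = -0.051.

-0.051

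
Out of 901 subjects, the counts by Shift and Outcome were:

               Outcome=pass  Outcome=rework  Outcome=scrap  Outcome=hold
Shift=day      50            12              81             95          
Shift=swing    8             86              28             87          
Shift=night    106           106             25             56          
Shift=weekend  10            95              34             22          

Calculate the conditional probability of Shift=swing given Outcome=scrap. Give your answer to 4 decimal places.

Total with Outcome=scrap: 81 + 28 + 25 + 34 = 168.
P(Shift=swing | Outcome=scrap) = 28/168 = 0.1667.

0.1667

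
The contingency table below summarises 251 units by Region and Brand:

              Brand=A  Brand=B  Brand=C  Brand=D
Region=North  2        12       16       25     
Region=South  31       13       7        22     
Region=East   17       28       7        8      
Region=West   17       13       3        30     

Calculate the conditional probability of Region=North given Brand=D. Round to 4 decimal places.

0.2941

Total with Brand=D: 25 + 22 + 8 + 30 = 85.
P(Region=North | Brand=D) = 25/85 = 0.2941.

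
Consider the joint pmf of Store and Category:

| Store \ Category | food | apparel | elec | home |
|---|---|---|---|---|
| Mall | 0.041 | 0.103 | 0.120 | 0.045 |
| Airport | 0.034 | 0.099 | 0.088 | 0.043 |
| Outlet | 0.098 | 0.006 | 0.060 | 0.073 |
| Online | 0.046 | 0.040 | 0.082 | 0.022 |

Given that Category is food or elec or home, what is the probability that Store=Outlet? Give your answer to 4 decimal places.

P(Category=food) = 0.041 + 0.034 + 0.098 + 0.046 = 0.219.
P(Category=elec) = 0.120 + 0.088 + 0.060 + 0.082 = 0.350.
P(Category=home) = 0.045 + 0.043 + 0.073 + 0.022 = 0.183.
P(Category ∈ {food, elec, home}) = 0.219 + 0.350 + 0.183 = 0.752; P(Store=Outlet, Category ∈ {food, elec, home}) = 0.098 + 0.060 + 0.073 = 0.231.
P(Store=Outlet | Category ∈ {food, elec, home}) = 0.231/0.752 = 0.3072.

0.3072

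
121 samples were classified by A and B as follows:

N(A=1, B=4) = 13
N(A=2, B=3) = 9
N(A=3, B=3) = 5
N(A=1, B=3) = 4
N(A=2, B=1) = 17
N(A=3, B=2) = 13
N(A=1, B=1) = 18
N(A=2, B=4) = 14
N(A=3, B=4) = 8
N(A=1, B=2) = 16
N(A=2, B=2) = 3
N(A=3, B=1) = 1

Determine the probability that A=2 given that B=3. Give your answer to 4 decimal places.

0.5000

Total with B=3: 4 + 9 + 5 = 18.
P(A=2 | B=3) = 9/18 = 0.5000.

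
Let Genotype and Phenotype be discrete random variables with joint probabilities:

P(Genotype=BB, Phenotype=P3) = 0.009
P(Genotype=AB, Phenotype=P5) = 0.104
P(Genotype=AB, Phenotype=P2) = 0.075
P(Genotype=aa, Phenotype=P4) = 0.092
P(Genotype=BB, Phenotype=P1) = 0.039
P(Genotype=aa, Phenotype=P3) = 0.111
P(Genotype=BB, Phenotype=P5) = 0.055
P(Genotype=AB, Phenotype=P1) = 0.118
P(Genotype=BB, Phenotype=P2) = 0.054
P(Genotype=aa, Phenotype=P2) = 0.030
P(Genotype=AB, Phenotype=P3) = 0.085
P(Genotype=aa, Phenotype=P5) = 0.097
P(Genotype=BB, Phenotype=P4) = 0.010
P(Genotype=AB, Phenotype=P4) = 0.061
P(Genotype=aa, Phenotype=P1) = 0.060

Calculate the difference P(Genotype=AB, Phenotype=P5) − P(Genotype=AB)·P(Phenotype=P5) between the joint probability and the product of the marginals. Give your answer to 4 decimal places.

P(Genotype=AB) = 0.118 + 0.075 + 0.085 + 0.061 + 0.104 = 0.443.
P(Phenotype=P5) = 0.097 + 0.104 + 0.055 = 0.256.
P(Genotype=AB, Phenotype=P5) − P(Genotype=AB)P(Phenotype=P5) = 0.104 − 0.443×0.256 = -0.0094.

-0.0094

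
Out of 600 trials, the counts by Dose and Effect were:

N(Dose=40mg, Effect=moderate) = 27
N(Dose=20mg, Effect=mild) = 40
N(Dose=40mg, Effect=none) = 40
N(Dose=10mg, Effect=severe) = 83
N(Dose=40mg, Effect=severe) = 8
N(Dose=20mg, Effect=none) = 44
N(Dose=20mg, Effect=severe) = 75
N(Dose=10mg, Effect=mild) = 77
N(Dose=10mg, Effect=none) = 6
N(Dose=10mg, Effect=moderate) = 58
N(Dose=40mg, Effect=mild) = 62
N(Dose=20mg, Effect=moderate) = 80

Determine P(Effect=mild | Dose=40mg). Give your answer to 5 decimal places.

Total with Dose=40mg: 40 + 62 + 27 + 8 = 137.
P(Effect=mild | Dose=40mg) = 62/137 = 0.45255.

0.45255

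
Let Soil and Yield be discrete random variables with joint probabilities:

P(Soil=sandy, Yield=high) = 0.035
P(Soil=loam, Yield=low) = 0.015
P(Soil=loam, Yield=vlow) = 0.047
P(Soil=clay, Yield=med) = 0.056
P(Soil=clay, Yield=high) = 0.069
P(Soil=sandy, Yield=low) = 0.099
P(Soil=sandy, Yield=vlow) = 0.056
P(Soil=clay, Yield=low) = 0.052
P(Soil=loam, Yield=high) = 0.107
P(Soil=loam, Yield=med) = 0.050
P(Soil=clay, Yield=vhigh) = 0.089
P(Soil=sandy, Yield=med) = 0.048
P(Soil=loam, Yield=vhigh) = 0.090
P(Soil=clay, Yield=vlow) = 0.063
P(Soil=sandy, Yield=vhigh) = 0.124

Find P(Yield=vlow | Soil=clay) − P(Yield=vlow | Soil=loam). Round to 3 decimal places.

P(Soil=clay) = 0.063 + 0.052 + 0.056 + 0.069 + 0.089 = 0.329; P(Yield=vlow | Soil=clay) = 0.063/0.329 = 0.1915.
P(Soil=loam) = 0.047 + 0.015 + 0.050 + 0.107 + 0.090 = 0.309; P(Yield=vlow | Soil=loam) = 0.047/0.309 = 0.1521.
Difference = 0.039.

0.039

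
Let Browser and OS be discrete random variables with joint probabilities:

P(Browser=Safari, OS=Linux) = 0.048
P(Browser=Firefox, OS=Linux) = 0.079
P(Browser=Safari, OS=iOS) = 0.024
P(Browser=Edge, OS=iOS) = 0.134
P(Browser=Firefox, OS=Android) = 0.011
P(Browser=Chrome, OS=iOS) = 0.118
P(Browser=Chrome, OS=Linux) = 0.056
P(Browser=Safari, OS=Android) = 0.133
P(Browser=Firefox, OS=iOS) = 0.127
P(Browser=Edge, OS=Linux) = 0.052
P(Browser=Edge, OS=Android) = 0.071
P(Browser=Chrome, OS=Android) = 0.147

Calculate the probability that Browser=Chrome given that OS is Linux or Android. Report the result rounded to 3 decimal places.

0.340

P(OS=Linux) = 0.056 + 0.079 + 0.048 + 0.052 = 0.235.
P(OS=Android) = 0.147 + 0.011 + 0.133 + 0.071 = 0.362.
P(OS ∈ {Linux, Android}) = 0.235 + 0.362 = 0.597; P(Browser=Chrome, OS ∈ {Linux, Android}) = 0.056 + 0.147 = 0.203.
P(Browser=Chrome | OS ∈ {Linux, Android}) = 0.203/0.597 = 0.340.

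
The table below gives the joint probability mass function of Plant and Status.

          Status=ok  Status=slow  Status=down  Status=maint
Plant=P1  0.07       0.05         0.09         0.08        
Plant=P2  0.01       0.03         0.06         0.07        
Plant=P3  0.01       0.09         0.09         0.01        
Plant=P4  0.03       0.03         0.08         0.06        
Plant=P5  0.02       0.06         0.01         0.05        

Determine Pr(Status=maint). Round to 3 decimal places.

P(Status=maint) = 0.08 + 0.07 + 0.01 + 0.06 + 0.05 = 0.27.

0.270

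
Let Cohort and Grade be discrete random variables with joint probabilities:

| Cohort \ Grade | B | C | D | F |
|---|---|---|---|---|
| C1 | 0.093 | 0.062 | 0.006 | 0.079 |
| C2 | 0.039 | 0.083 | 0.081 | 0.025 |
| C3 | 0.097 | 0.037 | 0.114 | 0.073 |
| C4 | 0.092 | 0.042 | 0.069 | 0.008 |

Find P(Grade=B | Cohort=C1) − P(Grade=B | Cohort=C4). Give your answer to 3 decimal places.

P(Cohort=C1) = 0.093 + 0.062 + 0.006 + 0.079 = 0.240; P(Grade=B | Cohort=C1) = 0.093/0.240 = 0.3875.
P(Cohort=C4) = 0.092 + 0.042 + 0.069 + 0.008 = 0.211; P(Grade=B | Cohort=C4) = 0.092/0.211 = 0.4360.
Difference = -0.049.

-0.049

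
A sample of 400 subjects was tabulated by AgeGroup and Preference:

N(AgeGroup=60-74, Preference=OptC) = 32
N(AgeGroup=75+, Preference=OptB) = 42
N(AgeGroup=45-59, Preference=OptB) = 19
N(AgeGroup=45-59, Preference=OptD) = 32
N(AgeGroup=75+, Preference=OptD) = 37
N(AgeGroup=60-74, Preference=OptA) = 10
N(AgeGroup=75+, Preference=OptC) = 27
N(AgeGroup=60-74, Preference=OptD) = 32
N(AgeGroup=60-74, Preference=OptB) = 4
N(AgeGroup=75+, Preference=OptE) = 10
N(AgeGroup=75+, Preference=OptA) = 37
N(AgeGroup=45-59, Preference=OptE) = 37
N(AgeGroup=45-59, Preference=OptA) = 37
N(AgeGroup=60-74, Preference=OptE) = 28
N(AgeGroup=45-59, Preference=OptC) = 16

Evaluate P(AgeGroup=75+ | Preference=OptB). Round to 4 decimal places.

0.6462

Total with Preference=OptB: 19 + 4 + 42 = 65.
P(AgeGroup=75+ | Preference=OptB) = 42/65 = 0.6462.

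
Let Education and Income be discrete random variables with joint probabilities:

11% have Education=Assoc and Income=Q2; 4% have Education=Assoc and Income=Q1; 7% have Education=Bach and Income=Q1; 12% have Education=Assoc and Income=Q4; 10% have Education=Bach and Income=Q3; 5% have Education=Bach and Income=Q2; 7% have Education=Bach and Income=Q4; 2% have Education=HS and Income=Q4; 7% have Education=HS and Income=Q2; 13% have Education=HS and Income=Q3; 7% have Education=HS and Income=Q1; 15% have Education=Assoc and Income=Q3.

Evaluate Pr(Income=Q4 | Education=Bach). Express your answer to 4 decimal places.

0.2414

P(Education=Bach) = 0.07 + 0.05 + 0.10 + 0.07 = 0.29.
P(Income=Q4 | Education=Bach) = 0.07/0.29 = 0.2414.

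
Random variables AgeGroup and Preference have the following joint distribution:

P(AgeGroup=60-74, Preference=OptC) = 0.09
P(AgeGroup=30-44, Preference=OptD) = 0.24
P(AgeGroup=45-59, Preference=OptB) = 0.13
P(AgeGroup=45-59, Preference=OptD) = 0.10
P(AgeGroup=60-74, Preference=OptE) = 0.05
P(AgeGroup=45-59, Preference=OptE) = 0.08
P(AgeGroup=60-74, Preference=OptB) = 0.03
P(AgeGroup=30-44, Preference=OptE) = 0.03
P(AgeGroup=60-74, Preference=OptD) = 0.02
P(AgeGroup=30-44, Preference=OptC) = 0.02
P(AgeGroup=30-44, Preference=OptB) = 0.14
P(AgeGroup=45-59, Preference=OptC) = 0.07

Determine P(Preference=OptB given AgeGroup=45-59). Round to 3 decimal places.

P(AgeGroup=45-59) = 0.13 + 0.07 + 0.10 + 0.08 = 0.38.
P(Preference=OptB | AgeGroup=45-59) = 0.13/0.38 = 0.342.

0.342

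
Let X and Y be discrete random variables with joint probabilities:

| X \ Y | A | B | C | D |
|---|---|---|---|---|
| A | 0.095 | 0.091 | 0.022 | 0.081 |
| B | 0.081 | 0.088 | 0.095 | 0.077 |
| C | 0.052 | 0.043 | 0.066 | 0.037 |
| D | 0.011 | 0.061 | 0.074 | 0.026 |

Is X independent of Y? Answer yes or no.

P(X=A) = 0.289 and P(Y=C) = 0.257, so their product is 0.07427, but P(X=A, Y=C) = 0.022. Since these differ, X and Y are not independent.

no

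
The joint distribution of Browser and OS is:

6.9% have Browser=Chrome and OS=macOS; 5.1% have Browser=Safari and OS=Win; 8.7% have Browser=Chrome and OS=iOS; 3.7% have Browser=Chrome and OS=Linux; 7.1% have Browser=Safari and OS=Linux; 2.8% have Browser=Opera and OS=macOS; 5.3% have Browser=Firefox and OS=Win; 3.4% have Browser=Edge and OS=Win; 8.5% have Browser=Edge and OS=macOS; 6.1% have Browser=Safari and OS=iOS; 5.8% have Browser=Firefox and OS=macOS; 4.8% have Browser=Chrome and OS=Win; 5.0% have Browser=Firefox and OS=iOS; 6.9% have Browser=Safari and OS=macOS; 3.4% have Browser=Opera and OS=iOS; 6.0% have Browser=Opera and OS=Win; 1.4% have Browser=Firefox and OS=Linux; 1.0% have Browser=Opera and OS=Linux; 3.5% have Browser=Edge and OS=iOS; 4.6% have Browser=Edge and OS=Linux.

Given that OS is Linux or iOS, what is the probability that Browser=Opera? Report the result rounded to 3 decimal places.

0.099

P(OS=Linux) = 0.037 + 0.014 + 0.071 + 0.046 + 0.010 = 0.178.
P(OS=iOS) = 0.087 + 0.050 + 0.061 + 0.035 + 0.034 = 0.267.
P(OS ∈ {Linux, iOS}) = 0.178 + 0.267 = 0.445; P(Browser=Opera, OS ∈ {Linux, iOS}) = 0.010 + 0.034 = 0.044.
P(Browser=Opera | OS ∈ {Linux, iOS}) = 0.044/0.445 = 0.099.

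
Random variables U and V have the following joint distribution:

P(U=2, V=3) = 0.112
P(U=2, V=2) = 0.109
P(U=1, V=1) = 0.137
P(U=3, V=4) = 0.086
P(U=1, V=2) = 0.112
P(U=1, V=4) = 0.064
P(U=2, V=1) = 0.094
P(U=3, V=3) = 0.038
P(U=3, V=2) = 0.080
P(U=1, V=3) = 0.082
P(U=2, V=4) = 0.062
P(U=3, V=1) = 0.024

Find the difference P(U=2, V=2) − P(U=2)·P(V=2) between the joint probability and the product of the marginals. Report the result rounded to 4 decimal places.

-0.0045

P(U=2) = 0.094 + 0.109 + 0.112 + 0.062 = 0.377.
P(V=2) = 0.112 + 0.109 + 0.080 = 0.301.
P(U=2, V=2) − P(U=2)P(V=2) = 0.109 − 0.377×0.301 = -0.0045.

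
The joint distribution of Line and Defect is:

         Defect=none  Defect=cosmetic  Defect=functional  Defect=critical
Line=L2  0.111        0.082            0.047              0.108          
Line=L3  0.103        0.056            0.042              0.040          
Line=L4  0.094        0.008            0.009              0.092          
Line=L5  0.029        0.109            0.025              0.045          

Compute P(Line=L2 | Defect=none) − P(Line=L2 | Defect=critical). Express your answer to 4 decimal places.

-0.0496

P(Defect=none) = 0.111 + 0.103 + 0.094 + 0.029 = 0.337; P(Line=L2 | Defect=none) = 0.111/0.337 = 0.32938.
P(Defect=critical) = 0.108 + 0.040 + 0.092 + 0.045 = 0.285; P(Line=L2 | Defect=critical) = 0.108/0.285 = 0.37895.
Difference = -0.0496.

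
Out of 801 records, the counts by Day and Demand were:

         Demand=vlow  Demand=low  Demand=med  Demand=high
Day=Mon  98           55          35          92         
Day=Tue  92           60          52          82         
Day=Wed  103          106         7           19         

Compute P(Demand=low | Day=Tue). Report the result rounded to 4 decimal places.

0.2098

Total with Day=Tue: 92 + 60 + 52 + 82 = 286.
P(Demand=low | Day=Tue) = 60/286 = 0.2098.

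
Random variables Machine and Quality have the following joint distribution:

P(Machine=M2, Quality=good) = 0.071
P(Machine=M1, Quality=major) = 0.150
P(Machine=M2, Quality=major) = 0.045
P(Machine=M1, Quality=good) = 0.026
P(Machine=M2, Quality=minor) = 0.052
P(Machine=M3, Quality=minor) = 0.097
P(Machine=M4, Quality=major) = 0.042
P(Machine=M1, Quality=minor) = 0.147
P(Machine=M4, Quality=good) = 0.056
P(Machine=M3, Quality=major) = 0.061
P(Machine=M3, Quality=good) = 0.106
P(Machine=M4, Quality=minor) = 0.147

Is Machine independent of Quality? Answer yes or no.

P(Machine=M1) = 0.323 and P(Quality=good) = 0.259, so their product is 0.08366, but P(Machine=M1, Quality=good) = 0.026. Since these differ, Machine and Quality are not independent.

no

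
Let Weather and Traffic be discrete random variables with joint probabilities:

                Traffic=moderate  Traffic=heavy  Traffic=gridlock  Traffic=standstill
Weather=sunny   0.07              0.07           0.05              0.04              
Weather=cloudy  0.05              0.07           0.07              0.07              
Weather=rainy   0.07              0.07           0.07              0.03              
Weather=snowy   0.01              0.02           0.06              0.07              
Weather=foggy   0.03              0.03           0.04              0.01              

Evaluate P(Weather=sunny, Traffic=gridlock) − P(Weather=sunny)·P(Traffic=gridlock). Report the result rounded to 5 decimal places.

-0.01670

P(Weather=sunny) = 0.07 + 0.07 + 0.05 + 0.04 = 0.23.
P(Traffic=gridlock) = 0.05 + 0.07 + 0.07 + 0.06 + 0.04 = 0.29.
P(Weather=sunny, Traffic=gridlock) − P(Weather=sunny)P(Traffic=gridlock) = 0.05 − 0.23×0.29 = -0.01670.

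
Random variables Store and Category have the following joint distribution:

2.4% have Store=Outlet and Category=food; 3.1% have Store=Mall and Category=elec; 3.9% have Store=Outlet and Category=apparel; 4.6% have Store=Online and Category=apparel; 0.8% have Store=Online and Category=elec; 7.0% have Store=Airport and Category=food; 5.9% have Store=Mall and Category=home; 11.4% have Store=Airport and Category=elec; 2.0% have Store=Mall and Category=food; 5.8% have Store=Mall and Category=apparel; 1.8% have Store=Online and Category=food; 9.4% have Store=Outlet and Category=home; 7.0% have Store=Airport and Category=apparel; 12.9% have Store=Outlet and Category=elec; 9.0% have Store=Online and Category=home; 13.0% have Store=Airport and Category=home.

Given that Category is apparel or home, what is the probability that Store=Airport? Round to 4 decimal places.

0.3413

P(Category=apparel) = 0.058 + 0.070 + 0.039 + 0.046 = 0.213.
P(Category=home) = 0.059 + 0.130 + 0.094 + 0.090 = 0.373.
P(Category ∈ {apparel, home}) = 0.213 + 0.373 = 0.586; P(Store=Airport, Category ∈ {apparel, home}) = 0.070 + 0.130 = 0.200.
P(Store=Airport | Category ∈ {apparel, home}) = 0.200/0.586 = 0.3413.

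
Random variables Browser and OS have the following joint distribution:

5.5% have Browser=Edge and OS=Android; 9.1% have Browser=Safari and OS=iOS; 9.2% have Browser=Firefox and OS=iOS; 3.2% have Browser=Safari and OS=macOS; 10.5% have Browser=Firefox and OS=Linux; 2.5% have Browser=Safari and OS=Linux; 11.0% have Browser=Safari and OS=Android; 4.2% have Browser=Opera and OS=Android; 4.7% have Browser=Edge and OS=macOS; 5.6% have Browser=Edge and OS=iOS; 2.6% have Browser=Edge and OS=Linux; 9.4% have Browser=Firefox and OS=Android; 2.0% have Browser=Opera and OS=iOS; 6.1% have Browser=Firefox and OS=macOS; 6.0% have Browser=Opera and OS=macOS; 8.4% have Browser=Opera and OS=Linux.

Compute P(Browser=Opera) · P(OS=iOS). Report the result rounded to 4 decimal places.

0.0534

P(Browser=Opera) = 0.060 + 0.084 + 0.020 + 0.042 = 0.206.
P(OS=iOS) = 0.092 + 0.091 + 0.056 + 0.020 = 0.259.
Product: 0.206 × 0.259 = 0.0534.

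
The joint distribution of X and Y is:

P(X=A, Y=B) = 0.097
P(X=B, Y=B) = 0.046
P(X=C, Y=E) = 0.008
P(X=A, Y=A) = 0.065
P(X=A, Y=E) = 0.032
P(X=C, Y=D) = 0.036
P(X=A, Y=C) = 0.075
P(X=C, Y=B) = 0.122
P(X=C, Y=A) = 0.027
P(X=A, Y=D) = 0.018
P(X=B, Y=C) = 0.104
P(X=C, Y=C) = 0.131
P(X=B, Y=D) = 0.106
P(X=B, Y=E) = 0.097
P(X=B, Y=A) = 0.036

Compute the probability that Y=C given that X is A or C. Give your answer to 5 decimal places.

P(X=A) = 0.065 + 0.097 + 0.075 + 0.018 + 0.032 = 0.287.
P(X=C) = 0.027 + 0.122 + 0.131 + 0.036 + 0.008 = 0.324.
P(X ∈ {A, C}) = 0.287 + 0.324 = 0.611; P(Y=C, X ∈ {A, C}) = 0.075 + 0.131 = 0.206.
P(Y=C | X ∈ {A, C}) = 0.206/0.611 = 0.33715.

0.33715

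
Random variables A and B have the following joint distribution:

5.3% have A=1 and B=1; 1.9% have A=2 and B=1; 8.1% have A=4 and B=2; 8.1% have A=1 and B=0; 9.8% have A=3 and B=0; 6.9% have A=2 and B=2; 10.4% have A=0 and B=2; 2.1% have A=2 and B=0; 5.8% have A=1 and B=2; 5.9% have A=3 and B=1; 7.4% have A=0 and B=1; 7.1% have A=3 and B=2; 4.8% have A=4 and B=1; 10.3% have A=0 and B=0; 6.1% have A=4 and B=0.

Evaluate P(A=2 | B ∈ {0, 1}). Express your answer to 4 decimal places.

P(B=0) = 0.103 + 0.081 + 0.021 + 0.098 + 0.061 = 0.364.
P(B=1) = 0.074 + 0.053 + 0.019 + 0.059 + 0.048 = 0.253.
P(B ∈ {0, 1}) = 0.364 + 0.253 = 0.617; P(A=2, B ∈ {0, 1}) = 0.021 + 0.019 = 0.040.
P(A=2 | B ∈ {0, 1}) = 0.040/0.617 = 0.0648.

0.0648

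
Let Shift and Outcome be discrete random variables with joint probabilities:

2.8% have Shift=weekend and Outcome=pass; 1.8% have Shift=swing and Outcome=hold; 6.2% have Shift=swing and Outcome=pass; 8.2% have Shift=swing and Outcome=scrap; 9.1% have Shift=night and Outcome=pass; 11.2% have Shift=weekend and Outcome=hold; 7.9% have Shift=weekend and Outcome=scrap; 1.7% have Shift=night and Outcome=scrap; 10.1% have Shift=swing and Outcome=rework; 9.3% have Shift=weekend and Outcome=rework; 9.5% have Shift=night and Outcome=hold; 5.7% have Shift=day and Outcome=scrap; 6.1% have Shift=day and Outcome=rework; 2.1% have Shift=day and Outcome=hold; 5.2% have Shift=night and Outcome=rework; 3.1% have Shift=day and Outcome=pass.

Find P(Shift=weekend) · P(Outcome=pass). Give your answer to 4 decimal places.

P(Shift=weekend) = 0.028 + 0.093 + 0.079 + 0.112 = 0.312.
P(Outcome=pass) = 0.031 + 0.062 + 0.091 + 0.028 = 0.212.
Product: 0.312 × 0.212 = 0.0661.

0.0661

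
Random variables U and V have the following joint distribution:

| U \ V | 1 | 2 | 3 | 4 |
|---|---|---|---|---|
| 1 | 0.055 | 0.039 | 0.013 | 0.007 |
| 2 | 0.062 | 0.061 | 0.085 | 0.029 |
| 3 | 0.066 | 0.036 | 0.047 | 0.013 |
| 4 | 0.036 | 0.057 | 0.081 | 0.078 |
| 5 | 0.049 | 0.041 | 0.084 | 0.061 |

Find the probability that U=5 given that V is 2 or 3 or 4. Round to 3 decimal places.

P(V=2) = 0.039 + 0.061 + 0.036 + 0.057 + 0.041 = 0.234.
P(V=3) = 0.013 + 0.085 + 0.047 + 0.081 + 0.084 = 0.310.
P(V=4) = 0.007 + 0.029 + 0.013 + 0.078 + 0.061 = 0.188.
P(V ∈ {2, 3, 4}) = 0.234 + 0.310 + 0.188 = 0.732; P(U=5, V ∈ {2, 3, 4}) = 0.041 + 0.084 + 0.061 = 0.186.
P(U=5 | V ∈ {2, 3, 4}) = 0.186/0.732 = 0.254.

0.254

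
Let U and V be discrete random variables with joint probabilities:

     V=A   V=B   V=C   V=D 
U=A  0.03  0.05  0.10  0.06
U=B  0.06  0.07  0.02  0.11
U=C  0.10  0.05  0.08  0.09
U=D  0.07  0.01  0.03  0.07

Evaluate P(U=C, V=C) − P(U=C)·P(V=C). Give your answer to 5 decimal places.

P(U=C) = 0.10 + 0.05 + 0.08 + 0.09 = 0.32.
P(V=C) = 0.10 + 0.02 + 0.08 + 0.03 = 0.23.
P(U=C, V=C) − P(U=C)P(V=C) = 0.08 − 0.32×0.23 = 0.00640.

0.00640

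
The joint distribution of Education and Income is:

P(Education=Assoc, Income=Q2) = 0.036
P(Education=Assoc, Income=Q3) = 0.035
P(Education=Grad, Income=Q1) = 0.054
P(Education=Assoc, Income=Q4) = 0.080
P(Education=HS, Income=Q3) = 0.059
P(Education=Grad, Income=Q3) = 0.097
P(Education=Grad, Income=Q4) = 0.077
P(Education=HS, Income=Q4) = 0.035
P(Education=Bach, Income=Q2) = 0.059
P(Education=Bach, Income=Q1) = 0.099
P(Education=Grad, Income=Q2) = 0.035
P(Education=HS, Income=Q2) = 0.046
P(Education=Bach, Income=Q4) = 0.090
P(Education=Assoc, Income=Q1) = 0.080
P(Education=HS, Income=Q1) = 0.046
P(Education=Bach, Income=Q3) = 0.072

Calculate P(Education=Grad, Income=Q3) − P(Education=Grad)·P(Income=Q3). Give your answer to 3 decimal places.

0.028

P(Education=Grad) = 0.054 + 0.035 + 0.097 + 0.077 = 0.263.
P(Income=Q3) = 0.059 + 0.035 + 0.072 + 0.097 = 0.263.
P(Education=Grad, Income=Q3) − P(Education=Grad)P(Income=Q3) = 0.097 − 0.263×0.263 = 0.028.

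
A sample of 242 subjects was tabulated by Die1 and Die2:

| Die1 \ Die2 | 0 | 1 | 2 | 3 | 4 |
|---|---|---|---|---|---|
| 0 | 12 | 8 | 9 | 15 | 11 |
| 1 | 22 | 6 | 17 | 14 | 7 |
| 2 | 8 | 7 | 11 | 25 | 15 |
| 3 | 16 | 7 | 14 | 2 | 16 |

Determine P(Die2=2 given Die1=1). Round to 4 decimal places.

0.2576

Total with Die1=1: 22 + 6 + 17 + 14 + 7 = 66.
P(Die2=2 | Die1=1) = 17/66 = 0.2576.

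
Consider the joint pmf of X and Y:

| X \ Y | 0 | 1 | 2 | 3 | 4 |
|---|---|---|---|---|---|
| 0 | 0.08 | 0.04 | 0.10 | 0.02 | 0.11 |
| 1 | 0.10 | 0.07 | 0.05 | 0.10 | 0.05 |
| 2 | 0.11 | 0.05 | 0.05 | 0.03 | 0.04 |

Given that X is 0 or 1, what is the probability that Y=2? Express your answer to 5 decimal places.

0.20833

P(X=0) = 0.08 + 0.04 + 0.10 + 0.02 + 0.11 = 0.35.
P(X=1) = 0.10 + 0.07 + 0.05 + 0.10 + 0.05 = 0.37.
P(X ∈ {0, 1}) = 0.35 + 0.37 = 0.72; P(Y=2, X ∈ {0, 1}) = 0.10 + 0.05 = 0.15.
P(Y=2 | X ∈ {0, 1}) = 0.15/0.72 = 0.20833.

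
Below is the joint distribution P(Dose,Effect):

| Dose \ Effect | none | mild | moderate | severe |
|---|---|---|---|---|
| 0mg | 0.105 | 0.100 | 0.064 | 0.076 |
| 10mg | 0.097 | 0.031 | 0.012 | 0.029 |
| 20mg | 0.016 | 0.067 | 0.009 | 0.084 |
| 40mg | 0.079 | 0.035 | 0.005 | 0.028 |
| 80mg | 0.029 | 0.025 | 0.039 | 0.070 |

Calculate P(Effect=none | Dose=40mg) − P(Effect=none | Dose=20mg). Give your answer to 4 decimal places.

0.4465

P(Dose=40mg) = 0.079 + 0.035 + 0.005 + 0.028 = 0.147; P(Effect=none | Dose=40mg) = 0.079/0.147 = 0.53741.
P(Dose=20mg) = 0.016 + 0.067 + 0.009 + 0.084 = 0.176; P(Effect=none | Dose=20mg) = 0.016/0.176 = 0.09091.
Difference = 0.4465.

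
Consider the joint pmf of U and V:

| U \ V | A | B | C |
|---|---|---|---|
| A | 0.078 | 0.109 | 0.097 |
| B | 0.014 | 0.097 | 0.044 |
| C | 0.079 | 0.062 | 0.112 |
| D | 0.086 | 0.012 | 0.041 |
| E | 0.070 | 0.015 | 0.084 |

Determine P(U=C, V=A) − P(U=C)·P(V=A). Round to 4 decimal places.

P(U=C) = 0.079 + 0.062 + 0.112 = 0.253.
P(V=A) = 0.078 + 0.014 + 0.079 + 0.086 + 0.070 = 0.327.
P(U=C, V=A) − P(U=C)P(V=A) = 0.079 − 0.253×0.327 = -0.0037.

-0.0037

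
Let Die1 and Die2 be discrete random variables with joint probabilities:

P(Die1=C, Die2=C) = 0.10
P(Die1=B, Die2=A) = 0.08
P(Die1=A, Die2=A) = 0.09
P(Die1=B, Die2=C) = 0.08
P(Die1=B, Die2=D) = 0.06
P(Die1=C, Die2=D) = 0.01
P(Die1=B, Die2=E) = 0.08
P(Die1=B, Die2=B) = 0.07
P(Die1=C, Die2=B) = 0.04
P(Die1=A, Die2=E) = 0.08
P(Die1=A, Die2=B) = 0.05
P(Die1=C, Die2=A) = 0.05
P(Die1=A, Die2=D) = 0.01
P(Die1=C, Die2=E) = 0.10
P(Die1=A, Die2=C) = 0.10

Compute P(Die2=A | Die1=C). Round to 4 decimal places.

0.1667

P(Die1=C) = 0.05 + 0.04 + 0.10 + 0.01 + 0.10 = 0.30.
P(Die2=A | Die1=C) = 0.05/0.30 = 0.1667.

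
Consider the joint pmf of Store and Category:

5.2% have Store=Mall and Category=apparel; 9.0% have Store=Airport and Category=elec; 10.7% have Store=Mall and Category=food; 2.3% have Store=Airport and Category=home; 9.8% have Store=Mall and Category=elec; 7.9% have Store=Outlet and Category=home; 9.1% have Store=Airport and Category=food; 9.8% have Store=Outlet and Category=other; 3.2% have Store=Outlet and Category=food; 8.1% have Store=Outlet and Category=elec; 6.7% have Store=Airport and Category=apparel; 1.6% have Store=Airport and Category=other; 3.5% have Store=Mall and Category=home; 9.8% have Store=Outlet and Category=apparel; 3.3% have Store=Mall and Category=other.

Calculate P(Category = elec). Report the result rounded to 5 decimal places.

0.26900

P(Category=elec) = 0.098 + 0.090 + 0.081 = 0.269.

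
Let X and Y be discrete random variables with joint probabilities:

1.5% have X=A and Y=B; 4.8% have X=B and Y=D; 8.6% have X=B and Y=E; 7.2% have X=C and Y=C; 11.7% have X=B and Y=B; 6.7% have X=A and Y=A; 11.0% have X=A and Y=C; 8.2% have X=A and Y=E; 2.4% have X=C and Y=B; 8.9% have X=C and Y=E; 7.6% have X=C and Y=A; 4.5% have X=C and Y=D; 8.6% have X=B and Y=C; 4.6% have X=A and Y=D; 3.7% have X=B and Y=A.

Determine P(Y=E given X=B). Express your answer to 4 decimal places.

0.2299

P(X=B) = 0.037 + 0.117 + 0.086 + 0.048 + 0.086 = 0.374.
P(Y=E | X=B) = 0.086/0.374 = 0.2299.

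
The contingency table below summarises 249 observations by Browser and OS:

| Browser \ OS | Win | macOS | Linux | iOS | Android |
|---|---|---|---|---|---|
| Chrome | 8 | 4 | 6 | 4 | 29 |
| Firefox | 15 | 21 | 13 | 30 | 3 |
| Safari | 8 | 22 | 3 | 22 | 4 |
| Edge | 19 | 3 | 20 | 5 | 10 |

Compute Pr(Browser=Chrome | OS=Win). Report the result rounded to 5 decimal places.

0.16000

Total with OS=Win: 8 + 15 + 8 + 19 = 50.
P(Browser=Chrome | OS=Win) = 8/50 = 0.16000.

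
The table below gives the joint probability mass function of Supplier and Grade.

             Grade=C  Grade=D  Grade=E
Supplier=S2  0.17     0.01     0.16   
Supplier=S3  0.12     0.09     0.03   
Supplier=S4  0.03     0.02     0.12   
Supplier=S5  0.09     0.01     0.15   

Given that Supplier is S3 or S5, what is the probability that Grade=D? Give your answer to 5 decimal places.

P(Supplier=S3) = 0.12 + 0.09 + 0.03 = 0.24.
P(Supplier=S5) = 0.09 + 0.01 + 0.15 = 0.25.
P(Supplier ∈ {S3, S5}) = 0.24 + 0.25 = 0.49; P(Grade=D, Supplier ∈ {S3, S5}) = 0.09 + 0.01 = 0.10.
P(Grade=D | Supplier ∈ {S3, S5}) = 0.10/0.49 = 0.20408.

0.20408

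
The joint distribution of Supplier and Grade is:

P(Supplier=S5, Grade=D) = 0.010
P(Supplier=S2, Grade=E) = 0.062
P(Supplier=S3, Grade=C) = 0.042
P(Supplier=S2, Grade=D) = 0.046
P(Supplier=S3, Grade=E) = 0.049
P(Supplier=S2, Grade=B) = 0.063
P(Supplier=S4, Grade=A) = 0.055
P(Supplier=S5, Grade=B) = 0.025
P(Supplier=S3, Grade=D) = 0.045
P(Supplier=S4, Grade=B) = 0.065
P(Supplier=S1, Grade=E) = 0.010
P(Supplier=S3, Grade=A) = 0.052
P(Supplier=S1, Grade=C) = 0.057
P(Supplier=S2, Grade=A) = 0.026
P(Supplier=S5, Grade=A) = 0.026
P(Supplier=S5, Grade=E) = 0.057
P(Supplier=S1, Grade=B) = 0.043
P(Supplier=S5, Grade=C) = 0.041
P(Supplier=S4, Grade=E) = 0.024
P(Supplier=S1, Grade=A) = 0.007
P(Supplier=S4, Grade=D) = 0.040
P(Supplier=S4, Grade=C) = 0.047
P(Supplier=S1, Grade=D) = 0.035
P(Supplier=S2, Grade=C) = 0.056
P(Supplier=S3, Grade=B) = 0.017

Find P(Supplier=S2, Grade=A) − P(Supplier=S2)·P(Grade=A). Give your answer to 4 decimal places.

-0.0160

P(Supplier=S2) = 0.026 + 0.063 + 0.056 + 0.046 + 0.062 = 0.253.
P(Grade=A) = 0.007 + 0.026 + 0.052 + 0.055 + 0.026 = 0.166.
P(Supplier=S2, Grade=A) − P(Supplier=S2)P(Grade=A) = 0.026 − 0.253×0.166 = -0.0160.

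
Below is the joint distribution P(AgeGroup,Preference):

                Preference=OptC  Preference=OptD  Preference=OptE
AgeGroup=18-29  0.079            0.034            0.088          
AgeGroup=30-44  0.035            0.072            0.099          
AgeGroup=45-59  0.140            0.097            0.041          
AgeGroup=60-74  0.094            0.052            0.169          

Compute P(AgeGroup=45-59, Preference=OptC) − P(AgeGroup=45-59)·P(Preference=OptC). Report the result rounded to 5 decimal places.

0.04326

P(AgeGroup=45-59) = 0.140 + 0.097 + 0.041 = 0.278.
P(Preference=OptC) = 0.079 + 0.035 + 0.140 + 0.094 = 0.348.
P(AgeGroup=45-59, Preference=OptC) − P(AgeGroup=45-59)P(Preference=OptC) = 0.140 − 0.278×0.348 = 0.04326.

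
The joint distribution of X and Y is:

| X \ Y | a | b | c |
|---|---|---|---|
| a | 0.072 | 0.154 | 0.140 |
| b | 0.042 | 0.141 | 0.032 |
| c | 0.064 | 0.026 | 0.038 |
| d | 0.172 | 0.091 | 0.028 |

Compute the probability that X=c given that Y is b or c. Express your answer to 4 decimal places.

P(Y=b) = 0.154 + 0.141 + 0.026 + 0.091 = 0.412.
P(Y=c) = 0.140 + 0.032 + 0.038 + 0.028 = 0.238.
P(Y ∈ {b, c}) = 0.412 + 0.238 = 0.650; P(X=c, Y ∈ {b, c}) = 0.026 + 0.038 = 0.064.
P(X=c | Y ∈ {b, c}) = 0.064/0.650 = 0.0985.

0.0985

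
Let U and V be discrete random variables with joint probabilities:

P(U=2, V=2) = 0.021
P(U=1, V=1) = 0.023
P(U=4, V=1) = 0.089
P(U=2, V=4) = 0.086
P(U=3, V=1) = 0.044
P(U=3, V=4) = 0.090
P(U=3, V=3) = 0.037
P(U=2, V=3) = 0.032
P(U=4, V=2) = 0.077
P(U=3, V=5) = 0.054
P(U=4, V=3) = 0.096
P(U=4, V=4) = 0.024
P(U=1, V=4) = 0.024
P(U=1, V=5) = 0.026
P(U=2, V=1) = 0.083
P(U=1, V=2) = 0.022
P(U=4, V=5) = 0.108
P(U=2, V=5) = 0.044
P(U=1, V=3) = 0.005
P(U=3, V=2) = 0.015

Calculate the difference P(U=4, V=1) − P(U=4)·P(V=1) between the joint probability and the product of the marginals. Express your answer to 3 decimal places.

-0.005

P(U=4) = 0.089 + 0.077 + 0.096 + 0.024 + 0.108 = 0.394.
P(V=1) = 0.023 + 0.083 + 0.044 + 0.089 = 0.239.
P(U=4, V=1) − P(U=4)P(V=1) = 0.089 − 0.394×0.239 = -0.005.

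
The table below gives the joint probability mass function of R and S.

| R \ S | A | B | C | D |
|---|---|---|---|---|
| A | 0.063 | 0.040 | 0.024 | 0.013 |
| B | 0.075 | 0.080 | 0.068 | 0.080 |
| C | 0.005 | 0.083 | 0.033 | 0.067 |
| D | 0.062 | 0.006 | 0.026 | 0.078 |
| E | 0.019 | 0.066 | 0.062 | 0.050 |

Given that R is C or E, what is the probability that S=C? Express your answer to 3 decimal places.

0.247

P(R=C) = 0.005 + 0.083 + 0.033 + 0.067 = 0.188.
P(R=E) = 0.019 + 0.066 + 0.062 + 0.050 = 0.197.
P(R ∈ {C, E}) = 0.188 + 0.197 = 0.385; P(S=C, R ∈ {C, E}) = 0.033 + 0.062 = 0.095.
P(S=C | R ∈ {C, E}) = 0.095/0.385 = 0.247.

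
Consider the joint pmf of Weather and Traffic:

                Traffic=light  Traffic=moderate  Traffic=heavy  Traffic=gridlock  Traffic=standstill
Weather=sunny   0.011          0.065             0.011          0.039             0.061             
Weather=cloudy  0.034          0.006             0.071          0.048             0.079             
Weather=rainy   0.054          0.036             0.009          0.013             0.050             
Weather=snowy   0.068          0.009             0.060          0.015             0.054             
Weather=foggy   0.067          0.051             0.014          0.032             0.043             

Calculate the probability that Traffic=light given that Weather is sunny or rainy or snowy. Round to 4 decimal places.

0.2396

P(Weather=sunny) = 0.011 + 0.065 + 0.011 + 0.039 + 0.061 = 0.187.
P(Weather=rainy) = 0.054 + 0.036 + 0.009 + 0.013 + 0.050 = 0.162.
P(Weather=snowy) = 0.068 + 0.009 + 0.060 + 0.015 + 0.054 = 0.206.
P(Weather ∈ {sunny, rainy, snowy}) = 0.187 + 0.162 + 0.206 = 0.555; P(Traffic=light, Weather ∈ {sunny, rainy, snowy}) = 0.011 + 0.054 + 0.068 = 0.133.
P(Traffic=light | Weather ∈ {sunny, rainy, snowy}) = 0.133/0.555 = 0.2396.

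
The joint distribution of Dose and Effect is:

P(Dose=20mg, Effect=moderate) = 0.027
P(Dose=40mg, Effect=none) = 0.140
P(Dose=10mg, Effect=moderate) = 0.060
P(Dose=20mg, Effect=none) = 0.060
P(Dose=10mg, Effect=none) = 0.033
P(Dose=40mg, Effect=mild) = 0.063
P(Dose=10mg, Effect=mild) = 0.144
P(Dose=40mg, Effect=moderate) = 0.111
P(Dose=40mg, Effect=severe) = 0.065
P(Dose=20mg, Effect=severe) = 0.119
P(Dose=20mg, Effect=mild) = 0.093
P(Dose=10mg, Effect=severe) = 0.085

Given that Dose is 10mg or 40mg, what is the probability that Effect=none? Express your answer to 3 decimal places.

0.247

P(Dose=10mg) = 0.033 + 0.144 + 0.060 + 0.085 = 0.322.
P(Dose=40mg) = 0.140 + 0.063 + 0.111 + 0.065 = 0.379.
P(Dose ∈ {10mg, 40mg}) = 0.322 + 0.379 = 0.701; P(Effect=none, Dose ∈ {10mg, 40mg}) = 0.033 + 0.140 = 0.173.
P(Effect=none | Dose ∈ {10mg, 40mg}) = 0.173/0.701 = 0.247.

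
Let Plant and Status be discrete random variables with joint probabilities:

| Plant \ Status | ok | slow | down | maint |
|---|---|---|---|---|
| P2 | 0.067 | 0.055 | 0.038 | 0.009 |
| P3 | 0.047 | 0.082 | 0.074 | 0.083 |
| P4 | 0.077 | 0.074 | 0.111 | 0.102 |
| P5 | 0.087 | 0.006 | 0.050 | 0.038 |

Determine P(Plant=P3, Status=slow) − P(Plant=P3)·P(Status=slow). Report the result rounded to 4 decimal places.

0.0199

P(Plant=P3) = 0.047 + 0.082 + 0.074 + 0.083 = 0.286.
P(Status=slow) = 0.055 + 0.082 + 0.074 + 0.006 = 0.217.
P(Plant=P3, Status=slow) − P(Plant=P3)P(Status=slow) = 0.082 − 0.286×0.217 = 0.0199.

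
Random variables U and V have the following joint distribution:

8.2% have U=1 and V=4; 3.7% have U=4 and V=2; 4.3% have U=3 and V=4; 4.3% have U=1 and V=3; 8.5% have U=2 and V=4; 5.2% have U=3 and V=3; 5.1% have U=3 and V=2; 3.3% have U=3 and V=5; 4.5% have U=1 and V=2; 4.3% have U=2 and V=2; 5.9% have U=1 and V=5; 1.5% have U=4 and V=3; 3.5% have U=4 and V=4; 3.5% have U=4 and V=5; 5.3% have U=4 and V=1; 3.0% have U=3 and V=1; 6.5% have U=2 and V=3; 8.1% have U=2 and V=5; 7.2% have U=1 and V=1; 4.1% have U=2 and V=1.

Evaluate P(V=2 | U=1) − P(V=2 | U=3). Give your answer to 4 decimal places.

P(U=1) = 0.072 + 0.045 + 0.043 + 0.082 + 0.059 = 0.301; P(V=2 | U=1) = 0.045/0.301 = 0.14950.
P(U=3) = 0.030 + 0.051 + 0.052 + 0.043 + 0.033 = 0.209; P(V=2 | U=3) = 0.051/0.209 = 0.24402.
Difference = -0.0945.

-0.0945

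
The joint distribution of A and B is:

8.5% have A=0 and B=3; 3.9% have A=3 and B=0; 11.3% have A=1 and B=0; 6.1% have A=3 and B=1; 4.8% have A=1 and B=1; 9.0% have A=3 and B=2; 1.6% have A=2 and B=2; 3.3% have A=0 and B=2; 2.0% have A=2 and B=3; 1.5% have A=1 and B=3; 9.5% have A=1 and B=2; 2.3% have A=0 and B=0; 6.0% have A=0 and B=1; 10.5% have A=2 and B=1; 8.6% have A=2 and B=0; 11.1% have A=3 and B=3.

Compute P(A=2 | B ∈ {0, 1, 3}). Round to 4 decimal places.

0.2755

P(B=0) = 0.023 + 0.113 + 0.086 + 0.039 = 0.261.
P(B=1) = 0.060 + 0.048 + 0.105 + 0.061 = 0.274.
P(B=3) = 0.085 + 0.015 + 0.020 + 0.111 = 0.231.
P(B ∈ {0, 1, 3}) = 0.261 + 0.274 + 0.231 = 0.766; P(A=2, B ∈ {0, 1, 3}) = 0.086 + 0.105 + 0.020 = 0.211.
P(A=2 | B ∈ {0, 1, 3}) = 0.211/0.766 = 0.2755.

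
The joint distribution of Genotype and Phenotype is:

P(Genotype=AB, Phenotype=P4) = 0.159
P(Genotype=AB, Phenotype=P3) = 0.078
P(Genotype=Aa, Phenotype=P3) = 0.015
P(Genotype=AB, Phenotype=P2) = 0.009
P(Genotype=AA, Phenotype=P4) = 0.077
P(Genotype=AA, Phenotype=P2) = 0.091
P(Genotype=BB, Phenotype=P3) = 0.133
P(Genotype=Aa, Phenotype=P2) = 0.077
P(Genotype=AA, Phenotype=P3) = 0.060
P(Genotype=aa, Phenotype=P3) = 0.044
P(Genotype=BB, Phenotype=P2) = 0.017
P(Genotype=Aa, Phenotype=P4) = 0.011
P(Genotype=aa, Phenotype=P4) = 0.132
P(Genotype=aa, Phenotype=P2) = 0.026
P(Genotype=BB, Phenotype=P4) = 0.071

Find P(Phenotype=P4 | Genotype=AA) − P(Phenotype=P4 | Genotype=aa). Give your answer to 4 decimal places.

P(Genotype=AA) = 0.091 + 0.060 + 0.077 = 0.228; P(Phenotype=P4 | Genotype=AA) = 0.077/0.228 = 0.33772.
P(Genotype=aa) = 0.026 + 0.044 + 0.132 = 0.202; P(Phenotype=P4 | Genotype=aa) = 0.132/0.202 = 0.65347.
Difference = -0.3157.

-0.3157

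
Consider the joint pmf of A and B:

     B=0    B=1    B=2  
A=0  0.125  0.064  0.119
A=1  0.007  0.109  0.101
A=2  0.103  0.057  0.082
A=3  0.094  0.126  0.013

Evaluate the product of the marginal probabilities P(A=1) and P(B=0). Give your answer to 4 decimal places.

P(A=1) = 0.007 + 0.109 + 0.101 = 0.217.
P(B=0) = 0.125 + 0.007 + 0.103 + 0.094 = 0.329.
Product: 0.217 × 0.329 = 0.0714.

0.0714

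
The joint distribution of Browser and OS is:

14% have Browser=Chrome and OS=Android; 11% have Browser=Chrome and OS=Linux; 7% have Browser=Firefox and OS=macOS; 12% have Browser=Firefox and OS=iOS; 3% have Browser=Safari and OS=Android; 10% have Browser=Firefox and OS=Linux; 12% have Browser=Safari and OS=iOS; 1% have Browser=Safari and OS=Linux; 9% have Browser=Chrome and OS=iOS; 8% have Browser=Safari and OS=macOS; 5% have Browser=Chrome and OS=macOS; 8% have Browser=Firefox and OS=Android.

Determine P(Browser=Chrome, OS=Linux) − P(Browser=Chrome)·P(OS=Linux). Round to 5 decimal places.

0.02420

P(Browser=Chrome) = 0.05 + 0.11 + 0.09 + 0.14 = 0.39.
P(OS=Linux) = 0.11 + 0.10 + 0.01 = 0.22.
P(Browser=Chrome, OS=Linux) − P(Browser=Chrome)P(OS=Linux) = 0.11 − 0.39×0.22 = 0.02420.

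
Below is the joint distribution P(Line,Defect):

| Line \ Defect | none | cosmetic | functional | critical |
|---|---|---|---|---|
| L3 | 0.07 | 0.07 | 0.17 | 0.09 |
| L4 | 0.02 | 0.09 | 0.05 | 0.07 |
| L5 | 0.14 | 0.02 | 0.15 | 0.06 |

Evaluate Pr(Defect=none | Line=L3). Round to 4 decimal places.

0.1750

P(Line=L3) = 0.07 + 0.07 + 0.17 + 0.09 = 0.40.
P(Defect=none | Line=L3) = 0.07/0.40 = 0.1750.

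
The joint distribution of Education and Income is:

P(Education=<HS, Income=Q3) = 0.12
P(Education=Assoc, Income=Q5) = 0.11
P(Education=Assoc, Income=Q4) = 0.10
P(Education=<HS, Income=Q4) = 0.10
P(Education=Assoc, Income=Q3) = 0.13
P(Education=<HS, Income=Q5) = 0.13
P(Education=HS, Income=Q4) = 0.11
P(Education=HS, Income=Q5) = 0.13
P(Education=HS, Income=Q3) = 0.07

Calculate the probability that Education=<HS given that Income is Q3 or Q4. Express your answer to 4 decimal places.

0.3492

P(Income=Q3) = 0.12 + 0.07 + 0.13 = 0.32.
P(Income=Q4) = 0.10 + 0.11 + 0.10 = 0.31.
P(Income ∈ {Q3, Q4}) = 0.32 + 0.31 = 0.63; P(Education=<HS, Income ∈ {Q3, Q4}) = 0.12 + 0.10 = 0.22.
P(Education=<HS | Income ∈ {Q3, Q4}) = 0.22/0.63 = 0.3492.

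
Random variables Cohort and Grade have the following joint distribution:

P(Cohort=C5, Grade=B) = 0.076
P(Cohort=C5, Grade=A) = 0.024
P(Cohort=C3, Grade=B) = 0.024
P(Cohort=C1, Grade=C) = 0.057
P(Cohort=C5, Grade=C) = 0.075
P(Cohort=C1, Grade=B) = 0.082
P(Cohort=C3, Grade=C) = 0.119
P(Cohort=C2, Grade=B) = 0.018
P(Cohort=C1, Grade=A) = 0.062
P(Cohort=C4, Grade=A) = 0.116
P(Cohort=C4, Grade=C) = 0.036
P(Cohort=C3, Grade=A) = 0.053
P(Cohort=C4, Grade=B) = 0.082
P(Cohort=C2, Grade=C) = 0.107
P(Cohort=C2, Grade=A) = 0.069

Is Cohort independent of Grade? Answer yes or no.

P(Cohort=C4) = 0.234 and P(Grade=C) = 0.394, so their product is 0.09220, but P(Cohort=C4, Grade=C) = 0.036. Since these differ, Cohort and Grade are not independent.

no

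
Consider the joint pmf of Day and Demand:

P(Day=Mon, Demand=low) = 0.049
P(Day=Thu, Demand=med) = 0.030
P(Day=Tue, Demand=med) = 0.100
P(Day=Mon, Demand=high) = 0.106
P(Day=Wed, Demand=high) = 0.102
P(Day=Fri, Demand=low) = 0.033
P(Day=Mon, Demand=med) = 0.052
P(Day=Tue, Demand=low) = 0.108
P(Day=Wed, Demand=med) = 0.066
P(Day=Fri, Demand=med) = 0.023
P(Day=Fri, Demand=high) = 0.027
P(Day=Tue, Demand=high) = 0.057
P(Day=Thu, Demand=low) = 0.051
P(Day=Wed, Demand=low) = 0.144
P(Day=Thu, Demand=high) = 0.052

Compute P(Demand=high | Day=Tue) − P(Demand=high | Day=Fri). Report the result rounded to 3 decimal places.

-0.110

P(Day=Tue) = 0.108 + 0.100 + 0.057 = 0.265; P(Demand=high | Day=Tue) = 0.057/0.265 = 0.2151.
P(Day=Fri) = 0.033 + 0.023 + 0.027 = 0.083; P(Demand=high | Day=Fri) = 0.027/0.083 = 0.3253.
Difference = -0.110.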